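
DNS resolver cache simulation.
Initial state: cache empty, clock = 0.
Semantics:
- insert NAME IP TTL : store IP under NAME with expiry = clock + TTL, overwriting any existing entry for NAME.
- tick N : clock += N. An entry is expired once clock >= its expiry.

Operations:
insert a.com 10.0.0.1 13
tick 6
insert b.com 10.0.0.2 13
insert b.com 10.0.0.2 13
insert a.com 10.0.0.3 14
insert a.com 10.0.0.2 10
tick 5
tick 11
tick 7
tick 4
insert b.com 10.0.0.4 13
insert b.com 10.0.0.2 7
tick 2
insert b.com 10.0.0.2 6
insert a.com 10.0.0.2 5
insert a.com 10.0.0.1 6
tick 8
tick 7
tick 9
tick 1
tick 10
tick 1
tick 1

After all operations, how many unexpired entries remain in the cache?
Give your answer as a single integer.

Op 1: insert a.com -> 10.0.0.1 (expiry=0+13=13). clock=0
Op 2: tick 6 -> clock=6.
Op 3: insert b.com -> 10.0.0.2 (expiry=6+13=19). clock=6
Op 4: insert b.com -> 10.0.0.2 (expiry=6+13=19). clock=6
Op 5: insert a.com -> 10.0.0.3 (expiry=6+14=20). clock=6
Op 6: insert a.com -> 10.0.0.2 (expiry=6+10=16). clock=6
Op 7: tick 5 -> clock=11.
Op 8: tick 11 -> clock=22. purged={a.com,b.com}
Op 9: tick 7 -> clock=29.
Op 10: tick 4 -> clock=33.
Op 11: insert b.com -> 10.0.0.4 (expiry=33+13=46). clock=33
Op 12: insert b.com -> 10.0.0.2 (expiry=33+7=40). clock=33
Op 13: tick 2 -> clock=35.
Op 14: insert b.com -> 10.0.0.2 (expiry=35+6=41). clock=35
Op 15: insert a.com -> 10.0.0.2 (expiry=35+5=40). clock=35
Op 16: insert a.com -> 10.0.0.1 (expiry=35+6=41). clock=35
Op 17: tick 8 -> clock=43. purged={a.com,b.com}
Op 18: tick 7 -> clock=50.
Op 19: tick 9 -> clock=59.
Op 20: tick 1 -> clock=60.
Op 21: tick 10 -> clock=70.
Op 22: tick 1 -> clock=71.
Op 23: tick 1 -> clock=72.
Final cache (unexpired): {} -> size=0

Answer: 0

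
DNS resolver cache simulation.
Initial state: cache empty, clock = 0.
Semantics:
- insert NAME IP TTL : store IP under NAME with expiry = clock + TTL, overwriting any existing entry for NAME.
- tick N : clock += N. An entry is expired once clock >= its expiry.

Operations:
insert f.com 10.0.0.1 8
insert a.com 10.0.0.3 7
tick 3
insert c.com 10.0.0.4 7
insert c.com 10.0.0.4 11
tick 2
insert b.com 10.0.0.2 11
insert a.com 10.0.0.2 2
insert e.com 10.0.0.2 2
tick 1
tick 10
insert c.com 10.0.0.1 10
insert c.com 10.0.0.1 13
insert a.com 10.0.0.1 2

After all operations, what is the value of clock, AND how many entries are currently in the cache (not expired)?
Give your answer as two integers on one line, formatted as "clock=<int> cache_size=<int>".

Answer: clock=16 cache_size=2

Derivation:
Op 1: insert f.com -> 10.0.0.1 (expiry=0+8=8). clock=0
Op 2: insert a.com -> 10.0.0.3 (expiry=0+7=7). clock=0
Op 3: tick 3 -> clock=3.
Op 4: insert c.com -> 10.0.0.4 (expiry=3+7=10). clock=3
Op 5: insert c.com -> 10.0.0.4 (expiry=3+11=14). clock=3
Op 6: tick 2 -> clock=5.
Op 7: insert b.com -> 10.0.0.2 (expiry=5+11=16). clock=5
Op 8: insert a.com -> 10.0.0.2 (expiry=5+2=7). clock=5
Op 9: insert e.com -> 10.0.0.2 (expiry=5+2=7). clock=5
Op 10: tick 1 -> clock=6.
Op 11: tick 10 -> clock=16. purged={a.com,b.com,c.com,e.com,f.com}
Op 12: insert c.com -> 10.0.0.1 (expiry=16+10=26). clock=16
Op 13: insert c.com -> 10.0.0.1 (expiry=16+13=29). clock=16
Op 14: insert a.com -> 10.0.0.1 (expiry=16+2=18). clock=16
Final clock = 16
Final cache (unexpired): {a.com,c.com} -> size=2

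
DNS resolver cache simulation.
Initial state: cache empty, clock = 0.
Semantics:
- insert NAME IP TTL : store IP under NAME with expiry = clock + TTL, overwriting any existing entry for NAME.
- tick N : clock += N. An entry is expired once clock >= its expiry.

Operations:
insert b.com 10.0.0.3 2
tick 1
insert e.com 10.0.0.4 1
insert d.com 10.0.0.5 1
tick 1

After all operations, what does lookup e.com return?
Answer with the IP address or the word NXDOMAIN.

Op 1: insert b.com -> 10.0.0.3 (expiry=0+2=2). clock=0
Op 2: tick 1 -> clock=1.
Op 3: insert e.com -> 10.0.0.4 (expiry=1+1=2). clock=1
Op 4: insert d.com -> 10.0.0.5 (expiry=1+1=2). clock=1
Op 5: tick 1 -> clock=2. purged={b.com,d.com,e.com}
lookup e.com: not in cache (expired or never inserted)

Answer: NXDOMAIN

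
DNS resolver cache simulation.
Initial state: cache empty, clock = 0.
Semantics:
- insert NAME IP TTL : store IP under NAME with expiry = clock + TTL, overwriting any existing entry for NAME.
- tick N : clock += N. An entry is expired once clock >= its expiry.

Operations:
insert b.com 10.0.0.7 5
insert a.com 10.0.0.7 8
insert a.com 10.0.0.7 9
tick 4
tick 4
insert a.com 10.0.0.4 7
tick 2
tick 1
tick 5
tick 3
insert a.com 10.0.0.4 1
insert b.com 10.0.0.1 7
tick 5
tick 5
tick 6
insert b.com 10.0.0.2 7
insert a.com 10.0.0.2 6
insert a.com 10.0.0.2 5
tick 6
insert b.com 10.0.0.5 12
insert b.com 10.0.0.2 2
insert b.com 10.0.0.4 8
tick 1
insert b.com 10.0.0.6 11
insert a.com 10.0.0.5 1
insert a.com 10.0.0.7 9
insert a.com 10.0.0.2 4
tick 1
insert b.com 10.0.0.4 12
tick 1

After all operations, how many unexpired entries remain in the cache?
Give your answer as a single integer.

Answer: 2

Derivation:
Op 1: insert b.com -> 10.0.0.7 (expiry=0+5=5). clock=0
Op 2: insert a.com -> 10.0.0.7 (expiry=0+8=8). clock=0
Op 3: insert a.com -> 10.0.0.7 (expiry=0+9=9). clock=0
Op 4: tick 4 -> clock=4.
Op 5: tick 4 -> clock=8. purged={b.com}
Op 6: insert a.com -> 10.0.0.4 (expiry=8+7=15). clock=8
Op 7: tick 2 -> clock=10.
Op 8: tick 1 -> clock=11.
Op 9: tick 5 -> clock=16. purged={a.com}
Op 10: tick 3 -> clock=19.
Op 11: insert a.com -> 10.0.0.4 (expiry=19+1=20). clock=19
Op 12: insert b.com -> 10.0.0.1 (expiry=19+7=26). clock=19
Op 13: tick 5 -> clock=24. purged={a.com}
Op 14: tick 5 -> clock=29. purged={b.com}
Op 15: tick 6 -> clock=35.
Op 16: insert b.com -> 10.0.0.2 (expiry=35+7=42). clock=35
Op 17: insert a.com -> 10.0.0.2 (expiry=35+6=41). clock=35
Op 18: insert a.com -> 10.0.0.2 (expiry=35+5=40). clock=35
Op 19: tick 6 -> clock=41. purged={a.com}
Op 20: insert b.com -> 10.0.0.5 (expiry=41+12=53). clock=41
Op 21: insert b.com -> 10.0.0.2 (expiry=41+2=43). clock=41
Op 22: insert b.com -> 10.0.0.4 (expiry=41+8=49). clock=41
Op 23: tick 1 -> clock=42.
Op 24: insert b.com -> 10.0.0.6 (expiry=42+11=53). clock=42
Op 25: insert a.com -> 10.0.0.5 (expiry=42+1=43). clock=42
Op 26: insert a.com -> 10.0.0.7 (expiry=42+9=51). clock=42
Op 27: insert a.com -> 10.0.0.2 (expiry=42+4=46). clock=42
Op 28: tick 1 -> clock=43.
Op 29: insert b.com -> 10.0.0.4 (expiry=43+12=55). clock=43
Op 30: tick 1 -> clock=44.
Final cache (unexpired): {a.com,b.com} -> size=2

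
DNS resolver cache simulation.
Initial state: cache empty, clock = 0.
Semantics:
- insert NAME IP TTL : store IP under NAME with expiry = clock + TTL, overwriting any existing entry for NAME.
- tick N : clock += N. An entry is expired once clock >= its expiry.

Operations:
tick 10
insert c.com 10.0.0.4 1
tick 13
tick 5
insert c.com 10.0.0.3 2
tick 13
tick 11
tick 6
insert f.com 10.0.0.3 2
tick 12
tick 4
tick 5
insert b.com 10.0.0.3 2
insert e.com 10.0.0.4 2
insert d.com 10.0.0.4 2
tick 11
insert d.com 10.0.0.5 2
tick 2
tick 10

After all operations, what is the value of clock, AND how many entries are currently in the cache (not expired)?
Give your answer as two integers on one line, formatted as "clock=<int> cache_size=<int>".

Op 1: tick 10 -> clock=10.
Op 2: insert c.com -> 10.0.0.4 (expiry=10+1=11). clock=10
Op 3: tick 13 -> clock=23. purged={c.com}
Op 4: tick 5 -> clock=28.
Op 5: insert c.com -> 10.0.0.3 (expiry=28+2=30). clock=28
Op 6: tick 13 -> clock=41. purged={c.com}
Op 7: tick 11 -> clock=52.
Op 8: tick 6 -> clock=58.
Op 9: insert f.com -> 10.0.0.3 (expiry=58+2=60). clock=58
Op 10: tick 12 -> clock=70. purged={f.com}
Op 11: tick 4 -> clock=74.
Op 12: tick 5 -> clock=79.
Op 13: insert b.com -> 10.0.0.3 (expiry=79+2=81). clock=79
Op 14: insert e.com -> 10.0.0.4 (expiry=79+2=81). clock=79
Op 15: insert d.com -> 10.0.0.4 (expiry=79+2=81). clock=79
Op 16: tick 11 -> clock=90. purged={b.com,d.com,e.com}
Op 17: insert d.com -> 10.0.0.5 (expiry=90+2=92). clock=90
Op 18: tick 2 -> clock=92. purged={d.com}
Op 19: tick 10 -> clock=102.
Final clock = 102
Final cache (unexpired): {} -> size=0

Answer: clock=102 cache_size=0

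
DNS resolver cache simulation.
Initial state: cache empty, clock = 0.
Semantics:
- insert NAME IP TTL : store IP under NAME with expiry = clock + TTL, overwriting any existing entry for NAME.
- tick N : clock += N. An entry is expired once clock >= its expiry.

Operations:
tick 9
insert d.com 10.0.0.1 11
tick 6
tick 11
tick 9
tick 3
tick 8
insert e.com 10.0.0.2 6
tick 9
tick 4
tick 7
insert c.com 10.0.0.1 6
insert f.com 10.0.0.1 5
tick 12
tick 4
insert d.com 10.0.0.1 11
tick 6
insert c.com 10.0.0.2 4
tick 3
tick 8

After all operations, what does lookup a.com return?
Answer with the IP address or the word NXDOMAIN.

Op 1: tick 9 -> clock=9.
Op 2: insert d.com -> 10.0.0.1 (expiry=9+11=20). clock=9
Op 3: tick 6 -> clock=15.
Op 4: tick 11 -> clock=26. purged={d.com}
Op 5: tick 9 -> clock=35.
Op 6: tick 3 -> clock=38.
Op 7: tick 8 -> clock=46.
Op 8: insert e.com -> 10.0.0.2 (expiry=46+6=52). clock=46
Op 9: tick 9 -> clock=55. purged={e.com}
Op 10: tick 4 -> clock=59.
Op 11: tick 7 -> clock=66.
Op 12: insert c.com -> 10.0.0.1 (expiry=66+6=72). clock=66
Op 13: insert f.com -> 10.0.0.1 (expiry=66+5=71). clock=66
Op 14: tick 12 -> clock=78. purged={c.com,f.com}
Op 15: tick 4 -> clock=82.
Op 16: insert d.com -> 10.0.0.1 (expiry=82+11=93). clock=82
Op 17: tick 6 -> clock=88.
Op 18: insert c.com -> 10.0.0.2 (expiry=88+4=92). clock=88
Op 19: tick 3 -> clock=91.
Op 20: tick 8 -> clock=99. purged={c.com,d.com}
lookup a.com: not in cache (expired or never inserted)

Answer: NXDOMAIN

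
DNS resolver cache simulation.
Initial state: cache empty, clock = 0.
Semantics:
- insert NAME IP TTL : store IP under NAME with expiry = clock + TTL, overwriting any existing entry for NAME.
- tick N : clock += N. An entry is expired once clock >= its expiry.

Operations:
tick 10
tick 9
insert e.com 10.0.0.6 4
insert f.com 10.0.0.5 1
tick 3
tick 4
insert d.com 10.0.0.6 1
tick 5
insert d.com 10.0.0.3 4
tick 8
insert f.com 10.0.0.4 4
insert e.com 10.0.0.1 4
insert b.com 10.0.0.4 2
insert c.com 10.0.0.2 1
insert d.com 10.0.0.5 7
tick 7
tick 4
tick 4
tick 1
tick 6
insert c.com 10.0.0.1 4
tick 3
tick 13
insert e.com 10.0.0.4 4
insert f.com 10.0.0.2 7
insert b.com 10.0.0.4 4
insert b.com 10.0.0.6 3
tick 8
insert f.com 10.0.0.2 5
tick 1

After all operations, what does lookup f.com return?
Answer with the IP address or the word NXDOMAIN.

Answer: 10.0.0.2

Derivation:
Op 1: tick 10 -> clock=10.
Op 2: tick 9 -> clock=19.
Op 3: insert e.com -> 10.0.0.6 (expiry=19+4=23). clock=19
Op 4: insert f.com -> 10.0.0.5 (expiry=19+1=20). clock=19
Op 5: tick 3 -> clock=22. purged={f.com}
Op 6: tick 4 -> clock=26. purged={e.com}
Op 7: insert d.com -> 10.0.0.6 (expiry=26+1=27). clock=26
Op 8: tick 5 -> clock=31. purged={d.com}
Op 9: insert d.com -> 10.0.0.3 (expiry=31+4=35). clock=31
Op 10: tick 8 -> clock=39. purged={d.com}
Op 11: insert f.com -> 10.0.0.4 (expiry=39+4=43). clock=39
Op 12: insert e.com -> 10.0.0.1 (expiry=39+4=43). clock=39
Op 13: insert b.com -> 10.0.0.4 (expiry=39+2=41). clock=39
Op 14: insert c.com -> 10.0.0.2 (expiry=39+1=40). clock=39
Op 15: insert d.com -> 10.0.0.5 (expiry=39+7=46). clock=39
Op 16: tick 7 -> clock=46. purged={b.com,c.com,d.com,e.com,f.com}
Op 17: tick 4 -> clock=50.
Op 18: tick 4 -> clock=54.
Op 19: tick 1 -> clock=55.
Op 20: tick 6 -> clock=61.
Op 21: insert c.com -> 10.0.0.1 (expiry=61+4=65). clock=61
Op 22: tick 3 -> clock=64.
Op 23: tick 13 -> clock=77. purged={c.com}
Op 24: insert e.com -> 10.0.0.4 (expiry=77+4=81). clock=77
Op 25: insert f.com -> 10.0.0.2 (expiry=77+7=84). clock=77
Op 26: insert b.com -> 10.0.0.4 (expiry=77+4=81). clock=77
Op 27: insert b.com -> 10.0.0.6 (expiry=77+3=80). clock=77
Op 28: tick 8 -> clock=85. purged={b.com,e.com,f.com}
Op 29: insert f.com -> 10.0.0.2 (expiry=85+5=90). clock=85
Op 30: tick 1 -> clock=86.
lookup f.com: present, ip=10.0.0.2 expiry=90 > clock=86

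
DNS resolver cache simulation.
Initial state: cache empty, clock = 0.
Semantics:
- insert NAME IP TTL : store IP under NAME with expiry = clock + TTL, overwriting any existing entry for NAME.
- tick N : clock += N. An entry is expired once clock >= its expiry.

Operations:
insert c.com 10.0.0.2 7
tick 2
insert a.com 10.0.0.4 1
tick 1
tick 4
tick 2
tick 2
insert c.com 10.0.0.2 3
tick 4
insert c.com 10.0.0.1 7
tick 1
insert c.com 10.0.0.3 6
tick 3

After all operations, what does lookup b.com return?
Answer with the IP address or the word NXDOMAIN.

Op 1: insert c.com -> 10.0.0.2 (expiry=0+7=7). clock=0
Op 2: tick 2 -> clock=2.
Op 3: insert a.com -> 10.0.0.4 (expiry=2+1=3). clock=2
Op 4: tick 1 -> clock=3. purged={a.com}
Op 5: tick 4 -> clock=7. purged={c.com}
Op 6: tick 2 -> clock=9.
Op 7: tick 2 -> clock=11.
Op 8: insert c.com -> 10.0.0.2 (expiry=11+3=14). clock=11
Op 9: tick 4 -> clock=15. purged={c.com}
Op 10: insert c.com -> 10.0.0.1 (expiry=15+7=22). clock=15
Op 11: tick 1 -> clock=16.
Op 12: insert c.com -> 10.0.0.3 (expiry=16+6=22). clock=16
Op 13: tick 3 -> clock=19.
lookup b.com: not in cache (expired or never inserted)

Answer: NXDOMAIN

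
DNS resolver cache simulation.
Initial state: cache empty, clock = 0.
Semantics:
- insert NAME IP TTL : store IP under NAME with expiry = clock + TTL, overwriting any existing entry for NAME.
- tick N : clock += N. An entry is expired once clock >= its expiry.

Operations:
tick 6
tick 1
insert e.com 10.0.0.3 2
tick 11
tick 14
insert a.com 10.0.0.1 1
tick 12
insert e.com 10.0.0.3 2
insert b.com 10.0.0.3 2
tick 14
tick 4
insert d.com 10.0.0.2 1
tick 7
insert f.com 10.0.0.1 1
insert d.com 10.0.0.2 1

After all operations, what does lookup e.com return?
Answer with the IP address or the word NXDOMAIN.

Op 1: tick 6 -> clock=6.
Op 2: tick 1 -> clock=7.
Op 3: insert e.com -> 10.0.0.3 (expiry=7+2=9). clock=7
Op 4: tick 11 -> clock=18. purged={e.com}
Op 5: tick 14 -> clock=32.
Op 6: insert a.com -> 10.0.0.1 (expiry=32+1=33). clock=32
Op 7: tick 12 -> clock=44. purged={a.com}
Op 8: insert e.com -> 10.0.0.3 (expiry=44+2=46). clock=44
Op 9: insert b.com -> 10.0.0.3 (expiry=44+2=46). clock=44
Op 10: tick 14 -> clock=58. purged={b.com,e.com}
Op 11: tick 4 -> clock=62.
Op 12: insert d.com -> 10.0.0.2 (expiry=62+1=63). clock=62
Op 13: tick 7 -> clock=69. purged={d.com}
Op 14: insert f.com -> 10.0.0.1 (expiry=69+1=70). clock=69
Op 15: insert d.com -> 10.0.0.2 (expiry=69+1=70). clock=69
lookup e.com: not in cache (expired or never inserted)

Answer: NXDOMAIN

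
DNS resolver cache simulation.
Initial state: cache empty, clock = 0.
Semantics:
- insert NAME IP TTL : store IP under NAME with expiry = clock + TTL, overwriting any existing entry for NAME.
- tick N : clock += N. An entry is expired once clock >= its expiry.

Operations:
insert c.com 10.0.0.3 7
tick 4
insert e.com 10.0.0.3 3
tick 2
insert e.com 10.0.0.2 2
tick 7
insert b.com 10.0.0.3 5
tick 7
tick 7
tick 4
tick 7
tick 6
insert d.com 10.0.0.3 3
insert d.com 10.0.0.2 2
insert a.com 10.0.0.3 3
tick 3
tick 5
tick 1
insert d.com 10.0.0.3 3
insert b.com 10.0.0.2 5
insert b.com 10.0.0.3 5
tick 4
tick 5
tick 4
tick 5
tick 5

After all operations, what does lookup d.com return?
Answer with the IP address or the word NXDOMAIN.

Op 1: insert c.com -> 10.0.0.3 (expiry=0+7=7). clock=0
Op 2: tick 4 -> clock=4.
Op 3: insert e.com -> 10.0.0.3 (expiry=4+3=7). clock=4
Op 4: tick 2 -> clock=6.
Op 5: insert e.com -> 10.0.0.2 (expiry=6+2=8). clock=6
Op 6: tick 7 -> clock=13. purged={c.com,e.com}
Op 7: insert b.com -> 10.0.0.3 (expiry=13+5=18). clock=13
Op 8: tick 7 -> clock=20. purged={b.com}
Op 9: tick 7 -> clock=27.
Op 10: tick 4 -> clock=31.
Op 11: tick 7 -> clock=38.
Op 12: tick 6 -> clock=44.
Op 13: insert d.com -> 10.0.0.3 (expiry=44+3=47). clock=44
Op 14: insert d.com -> 10.0.0.2 (expiry=44+2=46). clock=44
Op 15: insert a.com -> 10.0.0.3 (expiry=44+3=47). clock=44
Op 16: tick 3 -> clock=47. purged={a.com,d.com}
Op 17: tick 5 -> clock=52.
Op 18: tick 1 -> clock=53.
Op 19: insert d.com -> 10.0.0.3 (expiry=53+3=56). clock=53
Op 20: insert b.com -> 10.0.0.2 (expiry=53+5=58). clock=53
Op 21: insert b.com -> 10.0.0.3 (expiry=53+5=58). clock=53
Op 22: tick 4 -> clock=57. purged={d.com}
Op 23: tick 5 -> clock=62. purged={b.com}
Op 24: tick 4 -> clock=66.
Op 25: tick 5 -> clock=71.
Op 26: tick 5 -> clock=76.
lookup d.com: not in cache (expired or never inserted)

Answer: NXDOMAIN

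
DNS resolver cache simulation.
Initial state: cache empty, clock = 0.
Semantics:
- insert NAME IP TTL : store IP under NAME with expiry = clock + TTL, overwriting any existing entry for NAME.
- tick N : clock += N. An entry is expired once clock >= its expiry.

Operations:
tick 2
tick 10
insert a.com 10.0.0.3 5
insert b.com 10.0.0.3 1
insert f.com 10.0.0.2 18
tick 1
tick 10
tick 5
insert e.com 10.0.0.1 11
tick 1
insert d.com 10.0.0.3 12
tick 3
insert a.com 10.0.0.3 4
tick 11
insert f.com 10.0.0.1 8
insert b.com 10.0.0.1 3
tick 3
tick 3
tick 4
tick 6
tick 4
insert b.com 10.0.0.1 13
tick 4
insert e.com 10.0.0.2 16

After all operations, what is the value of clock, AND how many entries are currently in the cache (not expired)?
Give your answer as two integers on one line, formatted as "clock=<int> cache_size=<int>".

Op 1: tick 2 -> clock=2.
Op 2: tick 10 -> clock=12.
Op 3: insert a.com -> 10.0.0.3 (expiry=12+5=17). clock=12
Op 4: insert b.com -> 10.0.0.3 (expiry=12+1=13). clock=12
Op 5: insert f.com -> 10.0.0.2 (expiry=12+18=30). clock=12
Op 6: tick 1 -> clock=13. purged={b.com}
Op 7: tick 10 -> clock=23. purged={a.com}
Op 8: tick 5 -> clock=28.
Op 9: insert e.com -> 10.0.0.1 (expiry=28+11=39). clock=28
Op 10: tick 1 -> clock=29.
Op 11: insert d.com -> 10.0.0.3 (expiry=29+12=41). clock=29
Op 12: tick 3 -> clock=32. purged={f.com}
Op 13: insert a.com -> 10.0.0.3 (expiry=32+4=36). clock=32
Op 14: tick 11 -> clock=43. purged={a.com,d.com,e.com}
Op 15: insert f.com -> 10.0.0.1 (expiry=43+8=51). clock=43
Op 16: insert b.com -> 10.0.0.1 (expiry=43+3=46). clock=43
Op 17: tick 3 -> clock=46. purged={b.com}
Op 18: tick 3 -> clock=49.
Op 19: tick 4 -> clock=53. purged={f.com}
Op 20: tick 6 -> clock=59.
Op 21: tick 4 -> clock=63.
Op 22: insert b.com -> 10.0.0.1 (expiry=63+13=76). clock=63
Op 23: tick 4 -> clock=67.
Op 24: insert e.com -> 10.0.0.2 (expiry=67+16=83). clock=67
Final clock = 67
Final cache (unexpired): {b.com,e.com} -> size=2

Answer: clock=67 cache_size=2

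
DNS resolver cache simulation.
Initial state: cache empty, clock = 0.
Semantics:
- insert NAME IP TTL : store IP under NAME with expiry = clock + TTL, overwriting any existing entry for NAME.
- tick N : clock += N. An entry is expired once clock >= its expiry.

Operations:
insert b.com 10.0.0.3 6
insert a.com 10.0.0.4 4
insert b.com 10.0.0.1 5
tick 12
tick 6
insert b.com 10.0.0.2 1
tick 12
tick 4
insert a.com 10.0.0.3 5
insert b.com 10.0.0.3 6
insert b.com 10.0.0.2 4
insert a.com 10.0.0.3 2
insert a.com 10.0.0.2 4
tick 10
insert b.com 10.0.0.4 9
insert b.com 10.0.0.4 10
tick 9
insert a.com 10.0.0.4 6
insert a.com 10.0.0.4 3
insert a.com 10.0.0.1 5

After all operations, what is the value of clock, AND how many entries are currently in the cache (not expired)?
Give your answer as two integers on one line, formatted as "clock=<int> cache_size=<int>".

Op 1: insert b.com -> 10.0.0.3 (expiry=0+6=6). clock=0
Op 2: insert a.com -> 10.0.0.4 (expiry=0+4=4). clock=0
Op 3: insert b.com -> 10.0.0.1 (expiry=0+5=5). clock=0
Op 4: tick 12 -> clock=12. purged={a.com,b.com}
Op 5: tick 6 -> clock=18.
Op 6: insert b.com -> 10.0.0.2 (expiry=18+1=19). clock=18
Op 7: tick 12 -> clock=30. purged={b.com}
Op 8: tick 4 -> clock=34.
Op 9: insert a.com -> 10.0.0.3 (expiry=34+5=39). clock=34
Op 10: insert b.com -> 10.0.0.3 (expiry=34+6=40). clock=34
Op 11: insert b.com -> 10.0.0.2 (expiry=34+4=38). clock=34
Op 12: insert a.com -> 10.0.0.3 (expiry=34+2=36). clock=34
Op 13: insert a.com -> 10.0.0.2 (expiry=34+4=38). clock=34
Op 14: tick 10 -> clock=44. purged={a.com,b.com}
Op 15: insert b.com -> 10.0.0.4 (expiry=44+9=53). clock=44
Op 16: insert b.com -> 10.0.0.4 (expiry=44+10=54). clock=44
Op 17: tick 9 -> clock=53.
Op 18: insert a.com -> 10.0.0.4 (expiry=53+6=59). clock=53
Op 19: insert a.com -> 10.0.0.4 (expiry=53+3=56). clock=53
Op 20: insert a.com -> 10.0.0.1 (expiry=53+5=58). clock=53
Final clock = 53
Final cache (unexpired): {a.com,b.com} -> size=2

Answer: clock=53 cache_size=2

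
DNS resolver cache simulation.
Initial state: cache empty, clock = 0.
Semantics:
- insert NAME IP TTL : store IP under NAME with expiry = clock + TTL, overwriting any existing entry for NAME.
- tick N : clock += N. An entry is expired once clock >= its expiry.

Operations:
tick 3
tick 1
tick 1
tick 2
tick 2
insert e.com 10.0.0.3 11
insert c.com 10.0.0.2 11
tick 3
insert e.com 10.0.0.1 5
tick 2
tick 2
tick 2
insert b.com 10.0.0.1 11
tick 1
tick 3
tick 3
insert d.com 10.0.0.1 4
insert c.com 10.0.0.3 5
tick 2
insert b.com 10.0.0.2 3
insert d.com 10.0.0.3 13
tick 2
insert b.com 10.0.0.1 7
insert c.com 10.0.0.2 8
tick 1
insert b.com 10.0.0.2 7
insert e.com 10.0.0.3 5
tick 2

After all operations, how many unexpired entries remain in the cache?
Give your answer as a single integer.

Op 1: tick 3 -> clock=3.
Op 2: tick 1 -> clock=4.
Op 3: tick 1 -> clock=5.
Op 4: tick 2 -> clock=7.
Op 5: tick 2 -> clock=9.
Op 6: insert e.com -> 10.0.0.3 (expiry=9+11=20). clock=9
Op 7: insert c.com -> 10.0.0.2 (expiry=9+11=20). clock=9
Op 8: tick 3 -> clock=12.
Op 9: insert e.com -> 10.0.0.1 (expiry=12+5=17). clock=12
Op 10: tick 2 -> clock=14.
Op 11: tick 2 -> clock=16.
Op 12: tick 2 -> clock=18. purged={e.com}
Op 13: insert b.com -> 10.0.0.1 (expiry=18+11=29). clock=18
Op 14: tick 1 -> clock=19.
Op 15: tick 3 -> clock=22. purged={c.com}
Op 16: tick 3 -> clock=25.
Op 17: insert d.com -> 10.0.0.1 (expiry=25+4=29). clock=25
Op 18: insert c.com -> 10.0.0.3 (expiry=25+5=30). clock=25
Op 19: tick 2 -> clock=27.
Op 20: insert b.com -> 10.0.0.2 (expiry=27+3=30). clock=27
Op 21: insert d.com -> 10.0.0.3 (expiry=27+13=40). clock=27
Op 22: tick 2 -> clock=29.
Op 23: insert b.com -> 10.0.0.1 (expiry=29+7=36). clock=29
Op 24: insert c.com -> 10.0.0.2 (expiry=29+8=37). clock=29
Op 25: tick 1 -> clock=30.
Op 26: insert b.com -> 10.0.0.2 (expiry=30+7=37). clock=30
Op 27: insert e.com -> 10.0.0.3 (expiry=30+5=35). clock=30
Op 28: tick 2 -> clock=32.
Final cache (unexpired): {b.com,c.com,d.com,e.com} -> size=4

Answer: 4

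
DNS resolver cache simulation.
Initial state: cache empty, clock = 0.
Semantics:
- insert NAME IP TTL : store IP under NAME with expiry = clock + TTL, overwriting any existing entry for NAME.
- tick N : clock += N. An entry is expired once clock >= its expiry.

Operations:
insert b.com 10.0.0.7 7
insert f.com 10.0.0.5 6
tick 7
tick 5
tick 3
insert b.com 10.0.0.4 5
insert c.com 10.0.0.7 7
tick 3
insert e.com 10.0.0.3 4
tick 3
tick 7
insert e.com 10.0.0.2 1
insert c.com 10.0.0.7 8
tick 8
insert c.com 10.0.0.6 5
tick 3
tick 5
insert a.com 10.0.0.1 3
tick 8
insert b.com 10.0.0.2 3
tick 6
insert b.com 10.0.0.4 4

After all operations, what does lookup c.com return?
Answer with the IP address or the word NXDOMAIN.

Op 1: insert b.com -> 10.0.0.7 (expiry=0+7=7). clock=0
Op 2: insert f.com -> 10.0.0.5 (expiry=0+6=6). clock=0
Op 3: tick 7 -> clock=7. purged={b.com,f.com}
Op 4: tick 5 -> clock=12.
Op 5: tick 3 -> clock=15.
Op 6: insert b.com -> 10.0.0.4 (expiry=15+5=20). clock=15
Op 7: insert c.com -> 10.0.0.7 (expiry=15+7=22). clock=15
Op 8: tick 3 -> clock=18.
Op 9: insert e.com -> 10.0.0.3 (expiry=18+4=22). clock=18
Op 10: tick 3 -> clock=21. purged={b.com}
Op 11: tick 7 -> clock=28. purged={c.com,e.com}
Op 12: insert e.com -> 10.0.0.2 (expiry=28+1=29). clock=28
Op 13: insert c.com -> 10.0.0.7 (expiry=28+8=36). clock=28
Op 14: tick 8 -> clock=36. purged={c.com,e.com}
Op 15: insert c.com -> 10.0.0.6 (expiry=36+5=41). clock=36
Op 16: tick 3 -> clock=39.
Op 17: tick 5 -> clock=44. purged={c.com}
Op 18: insert a.com -> 10.0.0.1 (expiry=44+3=47). clock=44
Op 19: tick 8 -> clock=52. purged={a.com}
Op 20: insert b.com -> 10.0.0.2 (expiry=52+3=55). clock=52
Op 21: tick 6 -> clock=58. purged={b.com}
Op 22: insert b.com -> 10.0.0.4 (expiry=58+4=62). clock=58
lookup c.com: not in cache (expired or never inserted)

Answer: NXDOMAIN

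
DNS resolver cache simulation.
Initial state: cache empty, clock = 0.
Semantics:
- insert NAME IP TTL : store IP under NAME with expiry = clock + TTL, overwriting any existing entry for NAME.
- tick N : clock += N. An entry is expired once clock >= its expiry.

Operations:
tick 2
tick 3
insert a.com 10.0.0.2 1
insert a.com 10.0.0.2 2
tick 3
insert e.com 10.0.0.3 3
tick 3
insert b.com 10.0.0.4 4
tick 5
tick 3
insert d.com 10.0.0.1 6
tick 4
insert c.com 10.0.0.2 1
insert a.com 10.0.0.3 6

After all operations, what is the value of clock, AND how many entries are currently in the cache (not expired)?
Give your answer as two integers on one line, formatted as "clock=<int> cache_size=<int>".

Op 1: tick 2 -> clock=2.
Op 2: tick 3 -> clock=5.
Op 3: insert a.com -> 10.0.0.2 (expiry=5+1=6). clock=5
Op 4: insert a.com -> 10.0.0.2 (expiry=5+2=7). clock=5
Op 5: tick 3 -> clock=8. purged={a.com}
Op 6: insert e.com -> 10.0.0.3 (expiry=8+3=11). clock=8
Op 7: tick 3 -> clock=11. purged={e.com}
Op 8: insert b.com -> 10.0.0.4 (expiry=11+4=15). clock=11
Op 9: tick 5 -> clock=16. purged={b.com}
Op 10: tick 3 -> clock=19.
Op 11: insert d.com -> 10.0.0.1 (expiry=19+6=25). clock=19
Op 12: tick 4 -> clock=23.
Op 13: insert c.com -> 10.0.0.2 (expiry=23+1=24). clock=23
Op 14: insert a.com -> 10.0.0.3 (expiry=23+6=29). clock=23
Final clock = 23
Final cache (unexpired): {a.com,c.com,d.com} -> size=3

Answer: clock=23 cache_size=3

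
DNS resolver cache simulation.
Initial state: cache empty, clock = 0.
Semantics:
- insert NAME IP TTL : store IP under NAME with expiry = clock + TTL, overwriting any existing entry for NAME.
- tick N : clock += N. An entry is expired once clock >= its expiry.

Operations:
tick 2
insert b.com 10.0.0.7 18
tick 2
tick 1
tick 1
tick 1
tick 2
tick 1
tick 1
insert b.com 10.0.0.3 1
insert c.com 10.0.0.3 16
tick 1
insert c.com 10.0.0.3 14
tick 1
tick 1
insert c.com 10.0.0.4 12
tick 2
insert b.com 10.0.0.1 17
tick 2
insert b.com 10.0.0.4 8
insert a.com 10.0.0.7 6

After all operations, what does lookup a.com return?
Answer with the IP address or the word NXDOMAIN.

Answer: 10.0.0.7

Derivation:
Op 1: tick 2 -> clock=2.
Op 2: insert b.com -> 10.0.0.7 (expiry=2+18=20). clock=2
Op 3: tick 2 -> clock=4.
Op 4: tick 1 -> clock=5.
Op 5: tick 1 -> clock=6.
Op 6: tick 1 -> clock=7.
Op 7: tick 2 -> clock=9.
Op 8: tick 1 -> clock=10.
Op 9: tick 1 -> clock=11.
Op 10: insert b.com -> 10.0.0.3 (expiry=11+1=12). clock=11
Op 11: insert c.com -> 10.0.0.3 (expiry=11+16=27). clock=11
Op 12: tick 1 -> clock=12. purged={b.com}
Op 13: insert c.com -> 10.0.0.3 (expiry=12+14=26). clock=12
Op 14: tick 1 -> clock=13.
Op 15: tick 1 -> clock=14.
Op 16: insert c.com -> 10.0.0.4 (expiry=14+12=26). clock=14
Op 17: tick 2 -> clock=16.
Op 18: insert b.com -> 10.0.0.1 (expiry=16+17=33). clock=16
Op 19: tick 2 -> clock=18.
Op 20: insert b.com -> 10.0.0.4 (expiry=18+8=26). clock=18
Op 21: insert a.com -> 10.0.0.7 (expiry=18+6=24). clock=18
lookup a.com: present, ip=10.0.0.7 expiry=24 > clock=18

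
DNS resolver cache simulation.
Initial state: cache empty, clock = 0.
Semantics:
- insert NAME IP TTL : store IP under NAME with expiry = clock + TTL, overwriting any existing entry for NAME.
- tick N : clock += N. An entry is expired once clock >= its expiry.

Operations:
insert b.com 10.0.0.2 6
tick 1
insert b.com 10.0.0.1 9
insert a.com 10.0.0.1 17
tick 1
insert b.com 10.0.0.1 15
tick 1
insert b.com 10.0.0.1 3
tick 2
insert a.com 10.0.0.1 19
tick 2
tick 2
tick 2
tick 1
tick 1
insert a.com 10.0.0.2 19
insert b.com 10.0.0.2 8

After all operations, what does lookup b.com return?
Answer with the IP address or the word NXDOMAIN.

Answer: 10.0.0.2

Derivation:
Op 1: insert b.com -> 10.0.0.2 (expiry=0+6=6). clock=0
Op 2: tick 1 -> clock=1.
Op 3: insert b.com -> 10.0.0.1 (expiry=1+9=10). clock=1
Op 4: insert a.com -> 10.0.0.1 (expiry=1+17=18). clock=1
Op 5: tick 1 -> clock=2.
Op 6: insert b.com -> 10.0.0.1 (expiry=2+15=17). clock=2
Op 7: tick 1 -> clock=3.
Op 8: insert b.com -> 10.0.0.1 (expiry=3+3=6). clock=3
Op 9: tick 2 -> clock=5.
Op 10: insert a.com -> 10.0.0.1 (expiry=5+19=24). clock=5
Op 11: tick 2 -> clock=7. purged={b.com}
Op 12: tick 2 -> clock=9.
Op 13: tick 2 -> clock=11.
Op 14: tick 1 -> clock=12.
Op 15: tick 1 -> clock=13.
Op 16: insert a.com -> 10.0.0.2 (expiry=13+19=32). clock=13
Op 17: insert b.com -> 10.0.0.2 (expiry=13+8=21). clock=13
lookup b.com: present, ip=10.0.0.2 expiry=21 > clock=13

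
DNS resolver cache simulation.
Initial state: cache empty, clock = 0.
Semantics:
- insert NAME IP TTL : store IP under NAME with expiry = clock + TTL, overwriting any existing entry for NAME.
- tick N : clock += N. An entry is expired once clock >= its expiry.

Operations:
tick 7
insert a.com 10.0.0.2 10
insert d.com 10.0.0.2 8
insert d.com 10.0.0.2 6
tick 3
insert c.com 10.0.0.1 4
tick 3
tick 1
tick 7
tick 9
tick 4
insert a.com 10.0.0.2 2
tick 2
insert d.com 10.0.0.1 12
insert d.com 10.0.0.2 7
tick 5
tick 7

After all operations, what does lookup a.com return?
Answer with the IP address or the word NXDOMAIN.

Answer: NXDOMAIN

Derivation:
Op 1: tick 7 -> clock=7.
Op 2: insert a.com -> 10.0.0.2 (expiry=7+10=17). clock=7
Op 3: insert d.com -> 10.0.0.2 (expiry=7+8=15). clock=7
Op 4: insert d.com -> 10.0.0.2 (expiry=7+6=13). clock=7
Op 5: tick 3 -> clock=10.
Op 6: insert c.com -> 10.0.0.1 (expiry=10+4=14). clock=10
Op 7: tick 3 -> clock=13. purged={d.com}
Op 8: tick 1 -> clock=14. purged={c.com}
Op 9: tick 7 -> clock=21. purged={a.com}
Op 10: tick 9 -> clock=30.
Op 11: tick 4 -> clock=34.
Op 12: insert a.com -> 10.0.0.2 (expiry=34+2=36). clock=34
Op 13: tick 2 -> clock=36. purged={a.com}
Op 14: insert d.com -> 10.0.0.1 (expiry=36+12=48). clock=36
Op 15: insert d.com -> 10.0.0.2 (expiry=36+7=43). clock=36
Op 16: tick 5 -> clock=41.
Op 17: tick 7 -> clock=48. purged={d.com}
lookup a.com: not in cache (expired or never inserted)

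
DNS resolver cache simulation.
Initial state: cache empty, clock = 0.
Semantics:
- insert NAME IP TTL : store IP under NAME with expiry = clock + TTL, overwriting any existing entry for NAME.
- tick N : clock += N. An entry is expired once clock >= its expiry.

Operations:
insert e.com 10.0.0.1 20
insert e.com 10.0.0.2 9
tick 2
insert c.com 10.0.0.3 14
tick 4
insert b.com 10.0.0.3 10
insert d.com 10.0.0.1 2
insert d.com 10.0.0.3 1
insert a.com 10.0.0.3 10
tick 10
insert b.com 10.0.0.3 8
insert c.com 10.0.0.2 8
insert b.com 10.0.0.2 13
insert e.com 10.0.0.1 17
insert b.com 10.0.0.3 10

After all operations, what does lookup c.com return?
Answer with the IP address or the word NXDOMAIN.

Answer: 10.0.0.2

Derivation:
Op 1: insert e.com -> 10.0.0.1 (expiry=0+20=20). clock=0
Op 2: insert e.com -> 10.0.0.2 (expiry=0+9=9). clock=0
Op 3: tick 2 -> clock=2.
Op 4: insert c.com -> 10.0.0.3 (expiry=2+14=16). clock=2
Op 5: tick 4 -> clock=6.
Op 6: insert b.com -> 10.0.0.3 (expiry=6+10=16). clock=6
Op 7: insert d.com -> 10.0.0.1 (expiry=6+2=8). clock=6
Op 8: insert d.com -> 10.0.0.3 (expiry=6+1=7). clock=6
Op 9: insert a.com -> 10.0.0.3 (expiry=6+10=16). clock=6
Op 10: tick 10 -> clock=16. purged={a.com,b.com,c.com,d.com,e.com}
Op 11: insert b.com -> 10.0.0.3 (expiry=16+8=24). clock=16
Op 12: insert c.com -> 10.0.0.2 (expiry=16+8=24). clock=16
Op 13: insert b.com -> 10.0.0.2 (expiry=16+13=29). clock=16
Op 14: insert e.com -> 10.0.0.1 (expiry=16+17=33). clock=16
Op 15: insert b.com -> 10.0.0.3 (expiry=16+10=26). clock=16
lookup c.com: present, ip=10.0.0.2 expiry=24 > clock=16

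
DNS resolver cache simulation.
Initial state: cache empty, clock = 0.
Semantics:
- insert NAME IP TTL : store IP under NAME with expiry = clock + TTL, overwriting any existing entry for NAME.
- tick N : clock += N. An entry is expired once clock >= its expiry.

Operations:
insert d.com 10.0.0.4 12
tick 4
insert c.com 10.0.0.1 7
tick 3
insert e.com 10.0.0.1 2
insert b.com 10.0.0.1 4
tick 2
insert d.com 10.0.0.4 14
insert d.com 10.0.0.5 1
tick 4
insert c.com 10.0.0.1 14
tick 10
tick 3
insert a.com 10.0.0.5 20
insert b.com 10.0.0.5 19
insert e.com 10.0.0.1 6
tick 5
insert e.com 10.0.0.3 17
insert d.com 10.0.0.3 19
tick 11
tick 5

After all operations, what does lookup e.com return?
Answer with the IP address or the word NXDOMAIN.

Answer: 10.0.0.3

Derivation:
Op 1: insert d.com -> 10.0.0.4 (expiry=0+12=12). clock=0
Op 2: tick 4 -> clock=4.
Op 3: insert c.com -> 10.0.0.1 (expiry=4+7=11). clock=4
Op 4: tick 3 -> clock=7.
Op 5: insert e.com -> 10.0.0.1 (expiry=7+2=9). clock=7
Op 6: insert b.com -> 10.0.0.1 (expiry=7+4=11). clock=7
Op 7: tick 2 -> clock=9. purged={e.com}
Op 8: insert d.com -> 10.0.0.4 (expiry=9+14=23). clock=9
Op 9: insert d.com -> 10.0.0.5 (expiry=9+1=10). clock=9
Op 10: tick 4 -> clock=13. purged={b.com,c.com,d.com}
Op 11: insert c.com -> 10.0.0.1 (expiry=13+14=27). clock=13
Op 12: tick 10 -> clock=23.
Op 13: tick 3 -> clock=26.
Op 14: insert a.com -> 10.0.0.5 (expiry=26+20=46). clock=26
Op 15: insert b.com -> 10.0.0.5 (expiry=26+19=45). clock=26
Op 16: insert e.com -> 10.0.0.1 (expiry=26+6=32). clock=26
Op 17: tick 5 -> clock=31. purged={c.com}
Op 18: insert e.com -> 10.0.0.3 (expiry=31+17=48). clock=31
Op 19: insert d.com -> 10.0.0.3 (expiry=31+19=50). clock=31
Op 20: tick 11 -> clock=42.
Op 21: tick 5 -> clock=47. purged={a.com,b.com}
lookup e.com: present, ip=10.0.0.3 expiry=48 > clock=47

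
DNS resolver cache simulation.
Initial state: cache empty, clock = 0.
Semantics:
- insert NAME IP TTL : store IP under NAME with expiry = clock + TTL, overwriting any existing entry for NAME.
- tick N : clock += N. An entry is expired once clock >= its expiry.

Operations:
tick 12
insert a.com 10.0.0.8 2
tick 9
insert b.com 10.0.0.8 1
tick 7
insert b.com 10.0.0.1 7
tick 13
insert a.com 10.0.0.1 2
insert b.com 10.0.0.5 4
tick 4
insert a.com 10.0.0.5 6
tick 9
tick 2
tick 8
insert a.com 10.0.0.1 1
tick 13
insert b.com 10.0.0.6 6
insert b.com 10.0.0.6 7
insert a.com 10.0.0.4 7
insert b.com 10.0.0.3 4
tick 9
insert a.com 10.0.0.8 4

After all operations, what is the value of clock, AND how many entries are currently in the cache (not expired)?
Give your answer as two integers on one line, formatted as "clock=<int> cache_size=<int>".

Op 1: tick 12 -> clock=12.
Op 2: insert a.com -> 10.0.0.8 (expiry=12+2=14). clock=12
Op 3: tick 9 -> clock=21. purged={a.com}
Op 4: insert b.com -> 10.0.0.8 (expiry=21+1=22). clock=21
Op 5: tick 7 -> clock=28. purged={b.com}
Op 6: insert b.com -> 10.0.0.1 (expiry=28+7=35). clock=28
Op 7: tick 13 -> clock=41. purged={b.com}
Op 8: insert a.com -> 10.0.0.1 (expiry=41+2=43). clock=41
Op 9: insert b.com -> 10.0.0.5 (expiry=41+4=45). clock=41
Op 10: tick 4 -> clock=45. purged={a.com,b.com}
Op 11: insert a.com -> 10.0.0.5 (expiry=45+6=51). clock=45
Op 12: tick 9 -> clock=54. purged={a.com}
Op 13: tick 2 -> clock=56.
Op 14: tick 8 -> clock=64.
Op 15: insert a.com -> 10.0.0.1 (expiry=64+1=65). clock=64
Op 16: tick 13 -> clock=77. purged={a.com}
Op 17: insert b.com -> 10.0.0.6 (expiry=77+6=83). clock=77
Op 18: insert b.com -> 10.0.0.6 (expiry=77+7=84). clock=77
Op 19: insert a.com -> 10.0.0.4 (expiry=77+7=84). clock=77
Op 20: insert b.com -> 10.0.0.3 (expiry=77+4=81). clock=77
Op 21: tick 9 -> clock=86. purged={a.com,b.com}
Op 22: insert a.com -> 10.0.0.8 (expiry=86+4=90). clock=86
Final clock = 86
Final cache (unexpired): {a.com} -> size=1

Answer: clock=86 cache_size=1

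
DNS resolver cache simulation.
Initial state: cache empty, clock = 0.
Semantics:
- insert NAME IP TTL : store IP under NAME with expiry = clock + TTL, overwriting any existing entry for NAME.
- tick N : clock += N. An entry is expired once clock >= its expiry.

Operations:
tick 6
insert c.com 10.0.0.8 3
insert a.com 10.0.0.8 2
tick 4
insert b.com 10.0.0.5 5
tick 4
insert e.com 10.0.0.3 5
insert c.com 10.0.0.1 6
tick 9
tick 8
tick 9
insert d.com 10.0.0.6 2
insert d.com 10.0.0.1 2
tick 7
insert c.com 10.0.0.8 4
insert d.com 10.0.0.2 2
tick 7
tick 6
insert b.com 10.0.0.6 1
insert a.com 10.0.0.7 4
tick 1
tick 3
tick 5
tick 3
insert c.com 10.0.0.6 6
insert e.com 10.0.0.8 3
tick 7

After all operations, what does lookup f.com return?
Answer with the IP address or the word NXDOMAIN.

Op 1: tick 6 -> clock=6.
Op 2: insert c.com -> 10.0.0.8 (expiry=6+3=9). clock=6
Op 3: insert a.com -> 10.0.0.8 (expiry=6+2=8). clock=6
Op 4: tick 4 -> clock=10. purged={a.com,c.com}
Op 5: insert b.com -> 10.0.0.5 (expiry=10+5=15). clock=10
Op 6: tick 4 -> clock=14.
Op 7: insert e.com -> 10.0.0.3 (expiry=14+5=19). clock=14
Op 8: insert c.com -> 10.0.0.1 (expiry=14+6=20). clock=14
Op 9: tick 9 -> clock=23. purged={b.com,c.com,e.com}
Op 10: tick 8 -> clock=31.
Op 11: tick 9 -> clock=40.
Op 12: insert d.com -> 10.0.0.6 (expiry=40+2=42). clock=40
Op 13: insert d.com -> 10.0.0.1 (expiry=40+2=42). clock=40
Op 14: tick 7 -> clock=47. purged={d.com}
Op 15: insert c.com -> 10.0.0.8 (expiry=47+4=51). clock=47
Op 16: insert d.com -> 10.0.0.2 (expiry=47+2=49). clock=47
Op 17: tick 7 -> clock=54. purged={c.com,d.com}
Op 18: tick 6 -> clock=60.
Op 19: insert b.com -> 10.0.0.6 (expiry=60+1=61). clock=60
Op 20: insert a.com -> 10.0.0.7 (expiry=60+4=64). clock=60
Op 21: tick 1 -> clock=61. purged={b.com}
Op 22: tick 3 -> clock=64. purged={a.com}
Op 23: tick 5 -> clock=69.
Op 24: tick 3 -> clock=72.
Op 25: insert c.com -> 10.0.0.6 (expiry=72+6=78). clock=72
Op 26: insert e.com -> 10.0.0.8 (expiry=72+3=75). clock=72
Op 27: tick 7 -> clock=79. purged={c.com,e.com}
lookup f.com: not in cache (expired or never inserted)

Answer: NXDOMAIN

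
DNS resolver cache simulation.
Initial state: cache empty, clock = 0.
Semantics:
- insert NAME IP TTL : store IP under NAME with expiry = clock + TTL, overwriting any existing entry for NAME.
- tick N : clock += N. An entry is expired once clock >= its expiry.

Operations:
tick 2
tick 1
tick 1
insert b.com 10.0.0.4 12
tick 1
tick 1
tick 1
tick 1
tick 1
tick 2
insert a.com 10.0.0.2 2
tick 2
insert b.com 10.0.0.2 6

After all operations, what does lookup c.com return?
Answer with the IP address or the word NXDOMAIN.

Answer: NXDOMAIN

Derivation:
Op 1: tick 2 -> clock=2.
Op 2: tick 1 -> clock=3.
Op 3: tick 1 -> clock=4.
Op 4: insert b.com -> 10.0.0.4 (expiry=4+12=16). clock=4
Op 5: tick 1 -> clock=5.
Op 6: tick 1 -> clock=6.
Op 7: tick 1 -> clock=7.
Op 8: tick 1 -> clock=8.
Op 9: tick 1 -> clock=9.
Op 10: tick 2 -> clock=11.
Op 11: insert a.com -> 10.0.0.2 (expiry=11+2=13). clock=11
Op 12: tick 2 -> clock=13. purged={a.com}
Op 13: insert b.com -> 10.0.0.2 (expiry=13+6=19). clock=13
lookup c.com: not in cache (expired or never inserted)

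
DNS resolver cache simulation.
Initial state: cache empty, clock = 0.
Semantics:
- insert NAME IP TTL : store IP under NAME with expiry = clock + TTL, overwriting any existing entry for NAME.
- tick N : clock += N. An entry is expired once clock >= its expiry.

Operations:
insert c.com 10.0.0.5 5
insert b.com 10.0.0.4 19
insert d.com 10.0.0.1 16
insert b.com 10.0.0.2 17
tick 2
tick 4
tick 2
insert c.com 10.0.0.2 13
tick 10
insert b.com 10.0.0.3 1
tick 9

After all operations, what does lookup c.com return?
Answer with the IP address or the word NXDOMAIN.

Op 1: insert c.com -> 10.0.0.5 (expiry=0+5=5). clock=0
Op 2: insert b.com -> 10.0.0.4 (expiry=0+19=19). clock=0
Op 3: insert d.com -> 10.0.0.1 (expiry=0+16=16). clock=0
Op 4: insert b.com -> 10.0.0.2 (expiry=0+17=17). clock=0
Op 5: tick 2 -> clock=2.
Op 6: tick 4 -> clock=6. purged={c.com}
Op 7: tick 2 -> clock=8.
Op 8: insert c.com -> 10.0.0.2 (expiry=8+13=21). clock=8
Op 9: tick 10 -> clock=18. purged={b.com,d.com}
Op 10: insert b.com -> 10.0.0.3 (expiry=18+1=19). clock=18
Op 11: tick 9 -> clock=27. purged={b.com,c.com}
lookup c.com: not in cache (expired or never inserted)

Answer: NXDOMAIN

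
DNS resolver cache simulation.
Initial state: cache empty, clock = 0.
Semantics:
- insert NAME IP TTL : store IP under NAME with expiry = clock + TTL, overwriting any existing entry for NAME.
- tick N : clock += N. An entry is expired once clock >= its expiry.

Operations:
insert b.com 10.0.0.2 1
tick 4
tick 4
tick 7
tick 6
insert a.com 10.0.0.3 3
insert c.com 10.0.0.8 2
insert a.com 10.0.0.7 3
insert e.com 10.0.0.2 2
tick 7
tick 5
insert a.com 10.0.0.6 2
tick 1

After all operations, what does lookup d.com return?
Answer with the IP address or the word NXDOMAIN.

Answer: NXDOMAIN

Derivation:
Op 1: insert b.com -> 10.0.0.2 (expiry=0+1=1). clock=0
Op 2: tick 4 -> clock=4. purged={b.com}
Op 3: tick 4 -> clock=8.
Op 4: tick 7 -> clock=15.
Op 5: tick 6 -> clock=21.
Op 6: insert a.com -> 10.0.0.3 (expiry=21+3=24). clock=21
Op 7: insert c.com -> 10.0.0.8 (expiry=21+2=23). clock=21
Op 8: insert a.com -> 10.0.0.7 (expiry=21+3=24). clock=21
Op 9: insert e.com -> 10.0.0.2 (expiry=21+2=23). clock=21
Op 10: tick 7 -> clock=28. purged={a.com,c.com,e.com}
Op 11: tick 5 -> clock=33.
Op 12: insert a.com -> 10.0.0.6 (expiry=33+2=35). clock=33
Op 13: tick 1 -> clock=34.
lookup d.com: not in cache (expired or never inserted)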